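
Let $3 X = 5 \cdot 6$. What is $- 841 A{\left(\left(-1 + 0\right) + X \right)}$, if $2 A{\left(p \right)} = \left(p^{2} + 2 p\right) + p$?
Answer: $-45414$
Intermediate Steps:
$X = 10$ ($X = \frac{5 \cdot 6}{3} = \frac{1}{3} \cdot 30 = 10$)
$A{\left(p \right)} = \frac{p^{2}}{2} + \frac{3 p}{2}$ ($A{\left(p \right)} = \frac{\left(p^{2} + 2 p\right) + p}{2} = \frac{p^{2} + 3 p}{2} = \frac{p^{2}}{2} + \frac{3 p}{2}$)
$- 841 A{\left(\left(-1 + 0\right) + X \right)} = - 841 \frac{\left(\left(-1 + 0\right) + 10\right) \left(3 + \left(\left(-1 + 0\right) + 10\right)\right)}{2} = - 841 \frac{\left(-1 + 10\right) \left(3 + \left(-1 + 10\right)\right)}{2} = - 841 \cdot \frac{1}{2} \cdot 9 \left(3 + 9\right) = - 841 \cdot \frac{1}{2} \cdot 9 \cdot 12 = \left(-841\right) 54 = -45414$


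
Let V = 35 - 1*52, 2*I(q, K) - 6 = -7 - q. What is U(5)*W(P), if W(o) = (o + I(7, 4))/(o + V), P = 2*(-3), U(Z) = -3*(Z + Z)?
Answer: -300/23 ≈ -13.043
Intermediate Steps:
I(q, K) = -1/2 - q/2 (I(q, K) = 3 + (-7 - q)/2 = 3 + (-7/2 - q/2) = -1/2 - q/2)
V = -17 (V = 35 - 52 = -17)
U(Z) = -6*Z
P = -6
W(o) = (-4 + o)/(-17 + o) (W(o) = (o + (-1/2 - 1/2*7))/(o - 17) = (o + (-1/2 - 7/2))/(-17 + o) = (o - 4)/(-17 + o) = (-4 + o)/(-17 + o))
U(5)*W(P) = (-6*5)*((-4 - 6)/(-17 - 6)) = -30*(-10)/(-23) = -(-30)*(-10)/23 = -30*10/23 = -300/23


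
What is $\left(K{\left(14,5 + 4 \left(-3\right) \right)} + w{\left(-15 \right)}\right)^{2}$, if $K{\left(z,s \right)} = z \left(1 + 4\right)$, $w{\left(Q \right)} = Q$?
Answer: $3025$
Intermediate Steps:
$K{\left(z,s \right)} = 5 z$ ($K{\left(z,s \right)} = z 5 = 5 z$)
$\left(K{\left(14,5 + 4 \left(-3\right) \right)} + w{\left(-15 \right)}\right)^{2} = \left(5 \cdot 14 - 15\right)^{2} = \left(70 - 15\right)^{2} = 55^{2} = 3025$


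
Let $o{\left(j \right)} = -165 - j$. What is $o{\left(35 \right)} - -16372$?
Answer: $16172$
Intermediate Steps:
$o{\left(35 \right)} - -16372 = \left(-165 - 35\right) - -16372 = \left(-165 - 35\right) + 16372 = -200 + 16372 = 16172$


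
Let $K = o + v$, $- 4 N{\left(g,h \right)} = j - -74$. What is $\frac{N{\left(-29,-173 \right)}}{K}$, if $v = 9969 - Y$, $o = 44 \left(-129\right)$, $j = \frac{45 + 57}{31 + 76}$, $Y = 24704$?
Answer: $\frac{2005}{2183977} \approx 0.00091805$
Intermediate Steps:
$j = \frac{102}{107} \approx 0.95327$
$o = -5676$
$N{\left(g,h \right)} = - \frac{2005}{107}$ ($N{\left(g,h \right)} = - \frac{\frac{102}{107} - -74}{4} = - \frac{\frac{102}{107} + 74}{4} = \left(- \frac{1}{4}\right) \frac{8020}{107} = - \frac{2005}{107}$)
$v = -14735$ ($v = 9969 - 24704 = -14735$)
$K = -20411$ ($K = -5676 - 14735 = -20411$)
$\frac{N{\left(-29,-173 \right)}}{K} = - \frac{2005}{107 \left(-20411\right)} = \left(- \frac{2005}{107}\right) \left(- \frac{1}{20411}\right) = \frac{2005}{2183977}$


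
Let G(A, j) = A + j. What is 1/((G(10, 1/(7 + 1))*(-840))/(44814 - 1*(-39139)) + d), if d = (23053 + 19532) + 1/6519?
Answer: 547289607/23306272553953 ≈ 2.3483e-5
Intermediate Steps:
d = 277611616/6519 (d = 42585 + 1/6519 = 277611616/6519 ≈ 42585.)
1/((G(10, 1/(7 + 1))*(-840))/(44814 - 1*(-39139)) + d) = 1/(((10 + 1/(7 + 1))*(-840))/(44814 - 1*(-39139)) + 277611616/6519) = 1/(((10 + 1/8)*(-840))/(44814 + 39139) + 277611616/6519) = 1/(((10 + ⅛)*(-840))/83953 + 277611616/6519) = 1/(((81/8)*(-840))*(1/83953) + 277611616/6519) = 1/(-8505*1/83953 + 277611616/6519) = 1/(-8505/83953 + 277611616/6519) = 1/(23306272553953/547289607) = 547289607/23306272553953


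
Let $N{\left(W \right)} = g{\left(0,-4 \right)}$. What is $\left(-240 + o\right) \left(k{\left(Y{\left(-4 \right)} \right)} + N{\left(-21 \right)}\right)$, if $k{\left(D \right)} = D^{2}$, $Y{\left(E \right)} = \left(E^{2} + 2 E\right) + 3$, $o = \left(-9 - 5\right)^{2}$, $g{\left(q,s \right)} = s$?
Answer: $-5148$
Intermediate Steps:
$N{\left(W \right)} = -4$
$o = 196$ ($o = \left(-14\right)^{2} = 196$)
$Y{\left(E \right)} = 3 + E^{2} + 2 E$
$\left(-240 + o\right) \left(k{\left(Y{\left(-4 \right)} \right)} + N{\left(-21 \right)}\right) = \left(-240 + 196\right) \left(\left(3 + \left(-4\right)^{2} + 2 \left(-4\right)\right)^{2} - 4\right) = - 44 \left(\left(3 + 16 - 8\right)^{2} - 4\right) = - 44 \left(11^{2} - 4\right) = - 44 \left(121 - 4\right) = \left(-44\right) 117 = -5148$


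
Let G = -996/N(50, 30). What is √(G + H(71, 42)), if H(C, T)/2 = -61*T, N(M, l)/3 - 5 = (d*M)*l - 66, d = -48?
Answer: 2*I*√6651955089538/72061 ≈ 71.582*I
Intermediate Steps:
N(M, l) = -183 - 144*M*l (N(M, l) = 15 + 3*((-48*M)*l - 66) = 15 + 3*(-48*M*l - 66) = 15 + 3*(-66 - 48*M*l) = 15 + (-198 - 144*M*l) = -183 - 144*M*l)
H(C, T) = -122*T (H(C, T) = 2*(-61*T) = -122*T)
G = 332/72061 (G = -996/(-183 - 144*50*30) = -996/(-183 - 216000) = -996/(-216183) = -996*(-1/216183) = 332/72061 ≈ 0.0046072)
√(G + H(71, 42)) = √(332/72061 - 122*42) = √(332/72061 - 5124) = √(-369240232/72061) = 2*I*√6651955089538/72061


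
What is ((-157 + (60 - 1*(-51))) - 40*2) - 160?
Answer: -286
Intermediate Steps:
((-157 + (60 - 1*(-51))) - 40*2) - 160 = ((-157 + (60 + 51)) - 80) - 160 = ((-157 + 111) - 80) - 160 = (-46 - 80) - 160 = -126 - 160 = -286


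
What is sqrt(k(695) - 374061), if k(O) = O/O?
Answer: 2*I*sqrt(93515) ≈ 611.6*I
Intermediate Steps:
k(O) = 1
sqrt(k(695) - 374061) = sqrt(1 - 374061) = sqrt(-374060) = 2*I*sqrt(93515)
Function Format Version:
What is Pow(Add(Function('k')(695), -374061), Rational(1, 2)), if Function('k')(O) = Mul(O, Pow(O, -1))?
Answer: Mul(2, I, Pow(93515, Rational(1, 2))) ≈ Mul(611.60, I)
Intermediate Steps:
Function('k')(O) = 1
Pow(Add(Function('k')(695), -374061), Rational(1, 2)) = Pow(Add(1, -374061), Rational(1, 2)) = Pow(-374060, Rational(1, 2)) = Mul(2, I, Pow(93515, Rational(1, 2)))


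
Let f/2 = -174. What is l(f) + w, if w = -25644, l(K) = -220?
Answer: -25864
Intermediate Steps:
f = -348 (f = 2*(-174) = -348)
l(f) + w = -220 - 25644 = -25864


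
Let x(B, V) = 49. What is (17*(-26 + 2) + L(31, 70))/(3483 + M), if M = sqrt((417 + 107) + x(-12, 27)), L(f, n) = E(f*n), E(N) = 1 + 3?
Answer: -117261/1010893 + 101*sqrt(573)/3032679 ≈ -0.11520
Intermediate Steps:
E(N) = 4
L(f, n) = 4
M = sqrt(573) (M = sqrt((417 + 107) + 49) = sqrt(524 + 49) = sqrt(573) ≈ 23.937)
(17*(-26 + 2) + L(31, 70))/(3483 + M) = (17*(-26 + 2) + 4)/(3483 + sqrt(573)) = (17*(-24) + 4)/(3483 + sqrt(573)) = (-408 + 4)/(3483 + sqrt(573)) = -404/(3483 + sqrt(573))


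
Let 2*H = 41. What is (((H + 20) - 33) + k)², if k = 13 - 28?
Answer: 225/4 ≈ 56.250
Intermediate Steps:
H = 41/2 (H = (½)*41 = 41/2 ≈ 20.500)
k = -15
(((H + 20) - 33) + k)² = (((41/2 + 20) - 33) - 15)² = ((81/2 - 33) - 15)² = (15/2 - 15)² = (-15/2)² = 225/4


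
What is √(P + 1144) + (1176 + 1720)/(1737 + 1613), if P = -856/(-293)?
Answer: 1448/1675 + 4*√6153879/293 ≈ 34.731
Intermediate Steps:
P = 856/293 (P = -856*(-1/293) = 856/293 ≈ 2.9215)
√(P + 1144) + (1176 + 1720)/(1737 + 1613) = √(856/293 + 1144) + (1176 + 1720)/(1737 + 1613) = √(336048/293) + 2896/3350 = 4*√6153879/293 + 2896*(1/3350) = 4*√6153879/293 + 1448/1675 = 1448/1675 + 4*√6153879/293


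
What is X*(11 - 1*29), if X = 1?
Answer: -18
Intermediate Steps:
X*(11 - 1*29) = 1*(11 - 1*29) = 1*(11 - 29) = 1*(-18) = -18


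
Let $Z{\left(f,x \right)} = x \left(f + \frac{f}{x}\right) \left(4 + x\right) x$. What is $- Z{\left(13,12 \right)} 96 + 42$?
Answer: $-3114966$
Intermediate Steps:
$Z{\left(f,x \right)} = x^{2} \left(4 + x\right) \left(f + \frac{f}{x}\right)$ ($Z{\left(f,x \right)} = x \left(4 + x\right) \left(f + \frac{f}{x}\right) x = x^{2} \left(4 + x\right) \left(f + \frac{f}{x}\right)$)
$- Z{\left(13,12 \right)} 96 + 42 = - 13 \cdot 12 \left(4 + 12^{2} + 5 \cdot 12\right) 96 + 42 = - 13 \cdot 12 \left(4 + 144 + 60\right) 96 + 42 = - 13 \cdot 12 \cdot 208 \cdot 96 + 42 = \left(-1\right) 32448 \cdot 96 + 42 = \left(-32448\right) 96 + 42 = -3115008 + 42 = -3114966$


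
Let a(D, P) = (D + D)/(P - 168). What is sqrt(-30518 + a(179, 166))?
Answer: I*sqrt(30697) ≈ 175.21*I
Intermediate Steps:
a(D, P) = 2*D/(-168 + P) (a(D, P) = (2*D)/(-168 + P) = 2*D/(-168 + P))
sqrt(-30518 + a(179, 166)) = sqrt(-30518 + 2*179/(-168 + 166)) = sqrt(-30518 + 2*179/(-2)) = sqrt(-30518 + 2*179*(-1/2)) = sqrt(-30518 - 179) = sqrt(-30697) = I*sqrt(30697)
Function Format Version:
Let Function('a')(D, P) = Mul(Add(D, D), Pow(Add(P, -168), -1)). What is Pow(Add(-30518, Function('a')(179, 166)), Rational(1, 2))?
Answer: Mul(I, Pow(30697, Rational(1, 2))) ≈ Mul(175.21, I)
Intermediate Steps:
Function('a')(D, P) = Mul(2, D, Pow(Add(-168, P), -1)) (Function('a')(D, P) = Mul(Mul(2, D), Pow(Add(-168, P), -1)) = Mul(2, D, Pow(Add(-168, P), -1)))
Pow(Add(-30518, Function('a')(179, 166)), Rational(1, 2)) = Pow(Add(-30518, Mul(2, 179, Pow(Add(-168, 166), -1))), Rational(1, 2)) = Pow(Add(-30518, Mul(2, 179, Pow(-2, -1))), Rational(1, 2)) = Pow(Add(-30518, Mul(2, 179, Rational(-1, 2))), Rational(1, 2)) = Pow(Add(-30518, -179), Rational(1, 2)) = Pow(-30697, Rational(1, 2)) = Mul(I, Pow(30697, Rational(1, 2)))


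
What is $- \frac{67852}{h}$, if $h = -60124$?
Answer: $\frac{16963}{15031} \approx 1.1285$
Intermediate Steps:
$- \frac{67852}{h} = - \frac{67852}{-60124} = \left(-67852\right) \left(- \frac{1}{60124}\right) = \frac{16963}{15031}$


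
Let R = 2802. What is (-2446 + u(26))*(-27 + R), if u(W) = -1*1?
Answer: -6790425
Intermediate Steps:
u(W) = -1
(-2446 + u(26))*(-27 + R) = (-2446 - 1)*(-27 + 2802) = -2447*2775 = -6790425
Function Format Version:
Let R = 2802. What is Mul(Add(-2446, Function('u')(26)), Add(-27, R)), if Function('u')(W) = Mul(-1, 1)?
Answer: -6790425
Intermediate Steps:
Function('u')(W) = -1
Mul(Add(-2446, Function('u')(26)), Add(-27, R)) = Mul(Add(-2446, -1), Add(-27, 2802)) = Mul(-2447, 2775) = -6790425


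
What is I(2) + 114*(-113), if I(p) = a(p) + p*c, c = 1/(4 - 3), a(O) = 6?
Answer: -12874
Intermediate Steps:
c = 1 (c = 1/1 = 1)
I(p) = 6 + p (I(p) = 6 + p*1 = 6 + p)
I(2) + 114*(-113) = (6 + 2) + 114*(-113) = 8 - 12882 = -12874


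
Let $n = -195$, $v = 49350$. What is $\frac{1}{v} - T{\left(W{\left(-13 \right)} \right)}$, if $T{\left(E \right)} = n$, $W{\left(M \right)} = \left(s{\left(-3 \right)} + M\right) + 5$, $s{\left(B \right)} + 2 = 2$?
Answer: $\frac{9623251}{49350} \approx 195.0$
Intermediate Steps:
$s{\left(B \right)} = 0$ ($s{\left(B \right)} = -2 + 2 = 0$)
$W{\left(M \right)} = 5 + M$ ($W{\left(M \right)} = \left(0 + M\right) + 5 = M + 5 = 5 + M$)
$T{\left(E \right)} = -195$
$\frac{1}{v} - T{\left(W{\left(-13 \right)} \right)} = \frac{1}{49350} - -195 = \frac{1}{49350} + 195 = \frac{9623251}{49350}$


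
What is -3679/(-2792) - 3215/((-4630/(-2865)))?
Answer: -2570000843/1292696 ≈ -1988.1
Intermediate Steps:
-3679/(-2792) - 3215/((-4630/(-2865))) = -3679*(-1/2792) - 3215/((-4630*(-1/2865))) = 3679/2792 - 3215/926/573 = 3679/2792 - 3215*573/926 = 3679/2792 - 1842195/926 = -2570000843/1292696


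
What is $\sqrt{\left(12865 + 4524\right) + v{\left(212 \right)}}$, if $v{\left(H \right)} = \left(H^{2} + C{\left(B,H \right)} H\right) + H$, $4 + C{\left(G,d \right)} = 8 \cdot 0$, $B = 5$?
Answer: $\sqrt{61697} \approx 248.39$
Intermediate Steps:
$C{\left(G,d \right)} = -4$ ($C{\left(G,d \right)} = -4 + 8 \cdot 0 = -4 + 0 = -4$)
$v{\left(H \right)} = H^{2} - 3 H$ ($v{\left(H \right)} = \left(H^{2} - 4 H\right) + H = H^{2} - 3 H$)
$\sqrt{\left(12865 + 4524\right) + v{\left(212 \right)}} = \sqrt{\left(12865 + 4524\right) + 212 \left(-3 + 212\right)} = \sqrt{17389 + 212 \cdot 209} = \sqrt{17389 + 44308} = \sqrt{61697}$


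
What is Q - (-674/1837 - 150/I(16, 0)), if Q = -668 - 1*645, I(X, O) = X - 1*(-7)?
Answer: -55184511/42251 ≈ -1306.1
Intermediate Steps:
I(X, O) = 7 + X (I(X, O) = X + 7 = 7 + X)
Q = -1313 (Q = -668 - 645 = -1313)
Q - (-674/1837 - 150/I(16, 0)) = -1313 - (-674/1837 - 150/(7 + 16)) = -1313 - (-674*1/1837 - 150/23) = -1313 - (-674/1837 - 150*1/23) = -1313 - (-674/1837 - 150/23) = -1313 - 1*(-291052/42251) = -1313 + 291052/42251 = -55184511/42251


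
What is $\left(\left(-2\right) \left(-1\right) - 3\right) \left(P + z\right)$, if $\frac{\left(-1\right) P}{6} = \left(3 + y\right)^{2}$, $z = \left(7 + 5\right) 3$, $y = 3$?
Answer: $180$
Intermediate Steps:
$z = 36$ ($z = 12 \cdot 3 = 36$)
$P = -216$ ($P = - 6 \left(3 + 3\right)^{2} = - 6 \cdot 6^{2} = \left(-6\right) 36 = -216$)
$\left(\left(-2\right) \left(-1\right) - 3\right) \left(P + z\right) = \left(\left(-2\right) \left(-1\right) - 3\right) \left(-216 + 36\right) = \left(2 - 3\right) \left(-180\right) = \left(-1\right) \left(-180\right) = 180$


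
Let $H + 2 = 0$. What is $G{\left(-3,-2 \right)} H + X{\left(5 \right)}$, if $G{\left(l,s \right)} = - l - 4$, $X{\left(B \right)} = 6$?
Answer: $8$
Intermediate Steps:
$H = -2$ ($H = -2 + 0 = -2$)
$G{\left(l,s \right)} = -4 - l$
$G{\left(-3,-2 \right)} H + X{\left(5 \right)} = \left(-4 - -3\right) \left(-2\right) + 6 = \left(-4 + 3\right) \left(-2\right) + 6 = \left(-1\right) \left(-2\right) + 6 = 2 + 6 = 8$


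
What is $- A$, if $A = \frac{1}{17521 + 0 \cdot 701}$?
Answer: $- \frac{1}{17521} \approx -5.7074 \cdot 10^{-5}$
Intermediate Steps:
$A = \frac{1}{17521}$ ($A = \frac{1}{17521 + 0} = \frac{1}{17521} \approx 5.7074 \cdot 10^{-5}$)
$- A = \left(-1\right) \frac{1}{17521} = - \frac{1}{17521}$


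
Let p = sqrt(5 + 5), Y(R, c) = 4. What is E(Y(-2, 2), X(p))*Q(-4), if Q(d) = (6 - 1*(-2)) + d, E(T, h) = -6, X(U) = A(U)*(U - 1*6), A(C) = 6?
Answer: -24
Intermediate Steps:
p = sqrt(10) ≈ 3.1623
X(U) = -36 + 6*U (X(U) = 6*(U - 1*6) = 6*(U - 6) = 6*(-6 + U) = -36 + 6*U)
Q(d) = 8 + d (Q(d) = (6 + 2) + d = 8 + d)
E(Y(-2, 2), X(p))*Q(-4) = -6*(8 - 4) = -6*4 = -24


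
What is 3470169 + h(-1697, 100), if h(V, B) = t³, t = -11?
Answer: 3468838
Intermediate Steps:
h(V, B) = -1331 (h(V, B) = (-11)³ = -1331)
3470169 + h(-1697, 100) = 3470169 - 1331 = 3468838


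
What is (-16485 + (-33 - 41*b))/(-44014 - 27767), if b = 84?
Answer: 6654/23927 ≈ 0.27810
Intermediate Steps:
(-16485 + (-33 - 41*b))/(-44014 - 27767) = (-16485 + (-33 - 41*84))/(-44014 - 27767) = (-16485 + (-33 - 3444))/(-71781) = (-16485 - 3477)*(-1/71781) = -19962*(-1/71781) = 6654/23927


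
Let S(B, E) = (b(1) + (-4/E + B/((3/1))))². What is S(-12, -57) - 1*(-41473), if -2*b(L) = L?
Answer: 539238133/12996 ≈ 41493.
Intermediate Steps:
b(L) = -L/2
S(B, E) = (-½ - 4/E + B/3)² (S(B, E) = (-½*1 + (-4/E + B/((3/1))))² = (-½ + (-4/E + B/((3*1))))² = (-½ + (-4/E + B/3))² = (-½ - 4/E + B/3)²)
S(-12, -57) - 1*(-41473) = (1/36)*(24 + 3*(-57) - 2*(-12)*(-57))²/(-57)² - 1*(-41473) = (1/36)*(1/3249)*(24 - 171 - 1368)² + 41473 = (1/36)*(1/3249)*(-1515)² + 41473 = (1/36)*(1/3249)*2295225 + 41473 = 255025/12996 + 41473 = 539238133/12996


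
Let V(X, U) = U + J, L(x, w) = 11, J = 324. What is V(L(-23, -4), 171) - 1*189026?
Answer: -188531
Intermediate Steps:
V(X, U) = 324 + U (V(X, U) = U + 324 = 324 + U)
V(L(-23, -4), 171) - 1*189026 = (324 + 171) - 1*189026 = 495 - 189026 = -188531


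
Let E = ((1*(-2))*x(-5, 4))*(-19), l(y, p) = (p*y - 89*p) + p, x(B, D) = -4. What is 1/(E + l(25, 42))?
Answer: -1/2798 ≈ -0.00035740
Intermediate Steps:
l(y, p) = -88*p + p*y (l(y, p) = (-89*p + p*y) + p = -88*p + p*y)
E = -152 (E = ((1*(-2))*(-4))*(-19) = -2*(-4)*(-19) = 8*(-19) = -152)
1/(E + l(25, 42)) = 1/(-152 + 42*(-88 + 25)) = 1/(-152 + 42*(-63)) = 1/(-152 - 2646) = 1/(-2798) = -1/2798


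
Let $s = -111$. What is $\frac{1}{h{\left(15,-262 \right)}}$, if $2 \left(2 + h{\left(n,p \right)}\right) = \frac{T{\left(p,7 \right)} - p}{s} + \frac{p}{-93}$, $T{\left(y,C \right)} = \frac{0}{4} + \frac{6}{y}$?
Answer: $- \frac{300514}{532353} \approx -0.5645$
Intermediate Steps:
$T{\left(y,C \right)} = \frac{6}{y}$ ($T{\left(y,C \right)} = 0 \cdot \frac{1}{4} + \frac{6}{y} = 0 + \frac{6}{y} = \frac{6}{y}$)
$h{\left(n,p \right)} = -2 - \frac{1}{37 p} - \frac{p}{1147}$ ($h{\left(n,p \right)} = -2 + \frac{\frac{\frac{6}{p} - p}{-111} + \frac{p}{-93}}{2} = -2 + \frac{\left(- p + \frac{6}{p}\right) \left(- \frac{1}{111}\right) + p \left(- \frac{1}{93}\right)}{2} = -2 + \frac{\left(- \frac{2}{37 p} + \frac{p}{111}\right) - \frac{p}{93}}{2} = -2 + \frac{- \frac{2}{37 p} - \frac{2 p}{1147}}{2} = -2 - \left(\frac{1}{37 p} + \frac{p}{1147}\right) = -2 - \frac{1}{37 p} - \frac{p}{1147}$)
$\frac{1}{h{\left(15,-262 \right)}} = \frac{1}{\frac{1}{1147} \frac{1}{-262} \left(-31 - 262 \left(-2294 - -262\right)\right)} = \frac{1}{\frac{1}{1147} \left(- \frac{1}{262}\right) \left(-31 - 262 \left(-2294 + 262\right)\right)} = \frac{1}{\frac{1}{1147} \left(- \frac{1}{262}\right) \left(-31 - -532384\right)} = \frac{1}{\frac{1}{1147} \left(- \frac{1}{262}\right) \left(-31 + 532384\right)} = \frac{1}{\frac{1}{1147} \left(- \frac{1}{262}\right) 532353} = \frac{1}{- \frac{532353}{300514}} = - \frac{300514}{532353}$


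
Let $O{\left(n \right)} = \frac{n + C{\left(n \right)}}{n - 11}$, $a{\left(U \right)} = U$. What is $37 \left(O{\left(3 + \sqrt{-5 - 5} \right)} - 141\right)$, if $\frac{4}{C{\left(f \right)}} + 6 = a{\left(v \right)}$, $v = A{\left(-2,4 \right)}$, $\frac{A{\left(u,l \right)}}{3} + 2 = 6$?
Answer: $- \frac{15680}{3} - \frac{35 i \sqrt{10}}{6} \approx -5226.7 - 18.447 i$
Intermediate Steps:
$A{\left(u,l \right)} = 12$ ($A{\left(u,l \right)} = -6 + 3 \cdot 6 = -6 + 18 = 12$)
$v = 12$
$C{\left(f \right)} = \frac{2}{3}$ ($C{\left(f \right)} = \frac{4}{-6 + 12} = \frac{4}{6} = 4 \cdot \frac{1}{6} = \frac{2}{3}$)
$O{\left(n \right)} = \frac{\frac{2}{3} + n}{-11 + n}$ ($O{\left(n \right)} = \frac{n + \frac{2}{3}}{n - 11} = \frac{\frac{2}{3} + n}{-11 + n}$)
$37 \left(O{\left(3 + \sqrt{-5 - 5} \right)} - 141\right) = 37 \left(\frac{\frac{2}{3} + \left(3 + \sqrt{-5 - 5}\right)}{-11 + \left(3 + \sqrt{-5 - 5}\right)} - 141\right) = 37 \left(\frac{\frac{2}{3} + \left(3 + \sqrt{-10}\right)}{-11 + \left(3 + \sqrt{-10}\right)} - 141\right) = 37 \left(\frac{\frac{2}{3} + \left(3 + i \sqrt{10}\right)}{-11 + \left(3 + i \sqrt{10}\right)} - 141\right) = 37 \left(\frac{\frac{11}{3} + i \sqrt{10}}{-8 + i \sqrt{10}} - 141\right) = 37 \left(-141 + \frac{\frac{11}{3} + i \sqrt{10}}{-8 + i \sqrt{10}}\right) = -5217 + \frac{37 \left(\frac{11}{3} + i \sqrt{10}\right)}{-8 + i \sqrt{10}}$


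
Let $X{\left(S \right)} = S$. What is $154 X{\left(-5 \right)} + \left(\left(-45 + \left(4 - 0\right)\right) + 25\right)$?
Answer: $-786$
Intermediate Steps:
$154 X{\left(-5 \right)} + \left(\left(-45 + \left(4 - 0\right)\right) + 25\right) = 154 \left(-5\right) + \left(\left(-45 + \left(4 - 0\right)\right) + 25\right) = -770 + \left(\left(-45 + \left(4 + 0\right)\right) + 25\right) = -770 + \left(\left(-45 + 4\right) + 25\right) = -770 + \left(-41 + 25\right) = -770 - 16 = -786$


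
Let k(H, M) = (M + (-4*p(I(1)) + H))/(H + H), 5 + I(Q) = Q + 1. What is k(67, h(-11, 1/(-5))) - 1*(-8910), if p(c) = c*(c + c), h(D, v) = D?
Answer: 596962/67 ≈ 8909.9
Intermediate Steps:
I(Q) = -4 + Q (I(Q) = -5 + (Q + 1) = -5 + (1 + Q) = -4 + Q)
p(c) = 2*c**2 (p(c) = c*(2*c) = 2*c**2)
k(H, M) = (-72 + H + M)/(2*H) (k(H, M) = (M + (-8*(-4 + 1)**2 + H))/(H + H) = (M + (-8*(-3)**2 + H))/((2*H)) = (M + (-8*9 + H))*(1/(2*H)) = (M + (-4*18 + H))*(1/(2*H)) = (M + (-72 + H))*(1/(2*H)) = (-72 + H + M)*(1/(2*H)) = (-72 + H + M)/(2*H))
k(67, h(-11, 1/(-5))) - 1*(-8910) = (1/2)*(-72 + 67 - 11)/67 - 1*(-8910) = (1/2)*(1/67)*(-16) + 8910 = -8/67 + 8910 = 596962/67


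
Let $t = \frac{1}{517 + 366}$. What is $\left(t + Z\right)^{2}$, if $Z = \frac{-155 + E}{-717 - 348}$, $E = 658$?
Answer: $\frac{196323431056}{884342756025} \approx 0.222$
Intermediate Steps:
$t = \frac{1}{883} \approx 0.0011325$
$Z = - \frac{503}{1065}$ ($Z = \frac{-155 + 658}{-717 - 348} = \frac{503}{-1065} = 503 \left(- \frac{1}{1065}\right) = - \frac{503}{1065} \approx -0.4723$)
$\left(t + Z\right)^{2} = \left(\frac{1}{883} - \frac{503}{1065}\right)^{2} = \left(- \frac{443084}{940395}\right)^{2} = \frac{196323431056}{884342756025}$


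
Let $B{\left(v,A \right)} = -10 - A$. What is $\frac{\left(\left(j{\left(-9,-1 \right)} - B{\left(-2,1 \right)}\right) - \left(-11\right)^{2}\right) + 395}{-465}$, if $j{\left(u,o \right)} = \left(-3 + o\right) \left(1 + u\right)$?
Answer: $- \frac{317}{465} \approx -0.68172$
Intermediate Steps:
$j{\left(u,o \right)} = \left(1 + u\right) \left(-3 + o\right)$
$\frac{\left(\left(j{\left(-9,-1 \right)} - B{\left(-2,1 \right)}\right) - \left(-11\right)^{2}\right) + 395}{-465} = \frac{\left(\left(\left(-3 - 1 - -27 - -9\right) - \left(-10 - 1\right)\right) - \left(-11\right)^{2}\right) + 395}{-465} = \left(\left(\left(\left(-3 - 1 + 27 + 9\right) - \left(-10 - 1\right)\right) - 121\right) + 395\right) \left(- \frac{1}{465}\right) = \left(\left(\left(32 - -11\right) - 121\right) + 395\right) \left(- \frac{1}{465}\right) = \left(\left(\left(32 + 11\right) - 121\right) + 395\right) \left(- \frac{1}{465}\right) = \left(\left(43 - 121\right) + 395\right) \left(- \frac{1}{465}\right) = \left(-78 + 395\right) \left(- \frac{1}{465}\right) = 317 \left(- \frac{1}{465}\right) = - \frac{317}{465}$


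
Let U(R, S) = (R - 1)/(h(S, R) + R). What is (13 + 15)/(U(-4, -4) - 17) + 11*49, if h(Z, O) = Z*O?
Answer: 112315/209 ≈ 537.39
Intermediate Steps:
h(Z, O) = O*Z
U(R, S) = (-1 + R)/(R + R*S) (U(R, S) = (R - 1)/(R*S + R) = (-1 + R)/(R + R*S))
(13 + 15)/(U(-4, -4) - 17) + 11*49 = (13 + 15)/((-1 - 4)/((-4)*(1 - 4)) - 17) + 11*49 = 28/(-1/4*(-5)/(-3) - 17) + 539 = 28/(-1/4*(-1/3)*(-5) - 17) + 539 = 28/(-5/12 - 17) + 539 = 28/(-209/12) + 539 = 28*(-12/209) + 539 = -336/209 + 539 = 112315/209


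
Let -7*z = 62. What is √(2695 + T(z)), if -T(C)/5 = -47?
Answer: √2930 ≈ 54.129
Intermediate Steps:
z = -62/7 (z = -⅐*62 = -62/7 ≈ -8.8571)
T(C) = 235 (T(C) = -5*(-47) = 235)
√(2695 + T(z)) = √(2695 + 235) = √2930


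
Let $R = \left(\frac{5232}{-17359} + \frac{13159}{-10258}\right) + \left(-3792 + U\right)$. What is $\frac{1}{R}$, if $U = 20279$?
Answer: $\frac{178068622}{2935535273977} \approx 6.066 \cdot 10^{-5}$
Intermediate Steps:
$R = \frac{2935535273977}{178068622}$ ($R = \left(\frac{5232}{-17359} + \frac{13159}{-10258}\right) + \left(-3792 + 20279\right) = \left(5232 \left(- \frac{1}{17359}\right) + 13159 \left(- \frac{1}{10258}\right)\right) + 16487 = \left(- \frac{5232}{17359} - \frac{13159}{10258}\right) + 16487 = - \frac{282096937}{178068622} + 16487 = \frac{2935535273977}{178068622} \approx 16485.0$)
$\frac{1}{R} = \frac{1}{\frac{2935535273977}{178068622}} = \frac{178068622}{2935535273977}$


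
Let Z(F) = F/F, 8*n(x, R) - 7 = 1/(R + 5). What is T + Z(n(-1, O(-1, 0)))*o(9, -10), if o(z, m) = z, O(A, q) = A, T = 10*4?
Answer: 49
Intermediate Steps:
T = 40
n(x, R) = 7/8 + 1/(8*(5 + R)) (n(x, R) = 7/8 + 1/(8*(R + 5)) = 7/8 + 1/(8*(5 + R)))
Z(F) = 1
T + Z(n(-1, O(-1, 0)))*o(9, -10) = 40 + 1*9 = 40 + 9 = 49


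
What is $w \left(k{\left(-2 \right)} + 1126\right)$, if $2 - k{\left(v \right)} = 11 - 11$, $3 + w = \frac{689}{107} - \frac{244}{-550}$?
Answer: $\frac{128878512}{29425} \approx 4379.9$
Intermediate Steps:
$w = \frac{114254}{29425}$ ($w = -3 + \left(\frac{689}{107} - \frac{244}{-550}\right) = -3 + \left(689 \cdot \frac{1}{107} - - \frac{122}{275}\right) = -3 + \left(\frac{689}{107} + \frac{122}{275}\right) = -3 + \frac{202529}{29425} = \frac{114254}{29425} \approx 3.8829$)
$k{\left(v \right)} = 2$ ($k{\left(v \right)} = 2 - \left(11 - 11\right) = 2 - 0 = 2 + 0 = 2$)
$w \left(k{\left(-2 \right)} + 1126\right) = \frac{114254 \left(2 + 1126\right)}{29425} = \frac{114254}{29425} \cdot 1128 = \frac{128878512}{29425}$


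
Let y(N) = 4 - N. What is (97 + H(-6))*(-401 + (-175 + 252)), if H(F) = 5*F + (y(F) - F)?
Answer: -26892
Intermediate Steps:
H(F) = 4 + 3*F (H(F) = 5*F + ((4 - F) - F) = 5*F + (4 - 2*F) = 4 + 3*F)
(97 + H(-6))*(-401 + (-175 + 252)) = (97 + (4 + 3*(-6)))*(-401 + (-175 + 252)) = (97 + (4 - 18))*(-401 + 77) = (97 - 14)*(-324) = 83*(-324) = -26892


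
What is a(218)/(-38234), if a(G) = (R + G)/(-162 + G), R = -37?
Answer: -181/2141104 ≈ -8.4536e-5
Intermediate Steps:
a(G) = (-37 + G)/(-162 + G)
a(218)/(-38234) = ((-37 + 218)/(-162 + 218))/(-38234) = (181/56)*(-1/38234) = -181/2141104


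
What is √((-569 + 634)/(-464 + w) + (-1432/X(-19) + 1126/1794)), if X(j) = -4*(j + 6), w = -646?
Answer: I*√118828103394/66378 ≈ 5.1932*I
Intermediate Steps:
X(j) = -24 - 4*j (X(j) = -4*(6 + j) = -24 - 4*j)
√((-569 + 634)/(-464 + w) + (-1432/X(-19) + 1126/1794)) = √((-569 + 634)/(-464 - 646) + (-1432/(-24 - 4*(-19)) + 1126/1794)) = √(65/(-1110) + (-1432/(-24 + 76) + 1126*(1/1794))) = √(65*(-1/1110) + (-1432/52 + 563/897)) = √(-13/222 + (-1432*1/52 + 563/897)) = √(-13/222 + (-358/13 + 563/897)) = √(-13/222 - 24139/897) = √(-1790173/66378) = I*√118828103394/66378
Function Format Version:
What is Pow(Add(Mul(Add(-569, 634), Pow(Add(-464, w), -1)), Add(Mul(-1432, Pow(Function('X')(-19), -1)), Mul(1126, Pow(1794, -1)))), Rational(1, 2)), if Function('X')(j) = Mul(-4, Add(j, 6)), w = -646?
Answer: Mul(Rational(1, 66378), I, Pow(118828103394, Rational(1, 2))) ≈ Mul(5.1932, I)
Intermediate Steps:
Function('X')(j) = Add(-24, Mul(-4, j)) (Function('X')(j) = Mul(-4, Add(6, j)) = Add(-24, Mul(-4, j)))
Pow(Add(Mul(Add(-569, 634), Pow(Add(-464, w), -1)), Add(Mul(-1432, Pow(Function('X')(-19), -1)), Mul(1126, Pow(1794, -1)))), Rational(1, 2)) = Pow(Add(Mul(Add(-569, 634), Pow(Add(-464, -646), -1)), Add(Mul(-1432, Pow(Add(-24, Mul(-4, -19)), -1)), Mul(1126, Pow(1794, -1)))), Rational(1, 2)) = Pow(Add(Mul(65, Pow(-1110, -1)), Add(Mul(-1432, Pow(Add(-24, 76), -1)), Mul(1126, Rational(1, 1794)))), Rational(1, 2)) = Pow(Add(Mul(65, Rational(-1, 1110)), Add(Mul(-1432, Pow(52, -1)), Rational(563, 897))), Rational(1, 2)) = Pow(Add(Rational(-13, 222), Add(Mul(-1432, Rational(1, 52)), Rational(563, 897))), Rational(1, 2)) = Pow(Add(Rational(-13, 222), Add(Rational(-358, 13), Rational(563, 897))), Rational(1, 2)) = Pow(Add(Rational(-13, 222), Rational(-24139, 897)), Rational(1, 2)) = Pow(Rational(-1790173, 66378), Rational(1, 2)) = Mul(Rational(1, 66378), I, Pow(118828103394, Rational(1, 2)))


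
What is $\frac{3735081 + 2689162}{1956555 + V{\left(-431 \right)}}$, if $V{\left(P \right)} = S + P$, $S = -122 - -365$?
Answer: $\frac{917749}{279481} \approx 3.2838$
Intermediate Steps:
$S = 243$ ($S = -122 + 365 = 243$)
$V{\left(P \right)} = 243 + P$
$\frac{3735081 + 2689162}{1956555 + V{\left(-431 \right)}} = \frac{3735081 + 2689162}{1956555 + \left(243 - 431\right)} = \frac{6424243}{1956555 - 188} = \frac{6424243}{1956367} = 6424243 \cdot \frac{1}{1956367} = \frac{917749}{279481}$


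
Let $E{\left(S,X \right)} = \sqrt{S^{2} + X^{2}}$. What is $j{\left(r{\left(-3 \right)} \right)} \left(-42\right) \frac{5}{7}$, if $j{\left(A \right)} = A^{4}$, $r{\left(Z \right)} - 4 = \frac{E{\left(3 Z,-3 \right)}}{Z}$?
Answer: $-39480 + 12480 \sqrt{10} \approx -14.775$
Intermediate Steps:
$r{\left(Z \right)} = 4 + \frac{\sqrt{9 + 9 Z^{2}}}{Z}$ ($r{\left(Z \right)} = 4 + \frac{\sqrt{\left(3 Z\right)^{2} + \left(-3\right)^{2}}}{Z} = 4 + \frac{\sqrt{9 Z^{2} + 9}}{Z} = 4 + \frac{\sqrt{9 + 9 Z^{2}}}{Z}$)
$j{\left(r{\left(-3 \right)} \right)} \left(-42\right) \frac{5}{7} = \left(4 + \frac{3 \sqrt{1 + \left(-3\right)^{2}}}{-3}\right)^{4} \left(-42\right) \frac{5}{7} = \left(4 + 3 \left(- \frac{1}{3}\right) \sqrt{1 + 9}\right)^{4} \left(-42\right) 5 \cdot \frac{1}{7} = \left(4 + 3 \left(- \frac{1}{3}\right) \sqrt{10}\right)^{4} \left(-42\right) \frac{5}{7} = \left(4 - \sqrt{10}\right)^{4} \left(-42\right) \frac{5}{7} = - 42 \left(4 - \sqrt{10}\right)^{4} \cdot \frac{5}{7} = - 30 \left(4 - \sqrt{10}\right)^{4}$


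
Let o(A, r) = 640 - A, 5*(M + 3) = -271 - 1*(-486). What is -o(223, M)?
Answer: -417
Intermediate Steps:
M = 40 (M = -3 + (-271 - 1*(-486))/5 = -3 + (-271 + 486)/5 = -3 + (1/5)*215 = -3 + 43 = 40)
-o(223, M) = -(640 - 1*223) = -(640 - 223) = -1*417 = -417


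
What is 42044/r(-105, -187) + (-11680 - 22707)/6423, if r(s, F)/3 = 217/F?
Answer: -16840492127/1393791 ≈ -12083.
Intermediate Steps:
r(s, F) = 651/F (r(s, F) = 3*(217/F) = 651/F)
42044/r(-105, -187) + (-11680 - 22707)/6423 = 42044/((651/(-187))) + (-11680 - 22707)/6423 = 42044/((651*(-1/187))) - 34387*1/6423 = 42044/(-651/187) - 34387/6423 = 42044*(-187/651) - 34387/6423 = -7862228/651 - 34387/6423 = -16840492127/1393791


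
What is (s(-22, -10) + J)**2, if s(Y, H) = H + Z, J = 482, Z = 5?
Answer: 227529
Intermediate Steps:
s(Y, H) = 5 + H (s(Y, H) = H + 5 = 5 + H)
(s(-22, -10) + J)**2 = ((5 - 10) + 482)**2 = (-5 + 482)**2 = 477**2 = 227529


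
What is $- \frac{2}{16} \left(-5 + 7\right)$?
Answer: $- \frac{1}{4} \approx -0.25$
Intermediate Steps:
$- \frac{2}{16} \left(-5 + 7\right) = \left(-2\right) \frac{1}{16} \cdot 2 = \left(- \frac{1}{8}\right) 2 = - \frac{1}{4}$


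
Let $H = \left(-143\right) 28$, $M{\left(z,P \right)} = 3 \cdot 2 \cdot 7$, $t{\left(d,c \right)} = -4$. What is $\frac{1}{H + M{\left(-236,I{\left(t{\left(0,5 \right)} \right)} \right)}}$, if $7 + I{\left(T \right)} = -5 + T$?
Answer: $- \frac{1}{3962} \approx -0.0002524$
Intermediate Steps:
$I{\left(T \right)} = -12 + T$ ($I{\left(T \right)} = -7 + \left(-5 + T\right) = -12 + T$)
$M{\left(z,P \right)} = 42$ ($M{\left(z,P \right)} = 6 \cdot 7 = 42$)
$H = -4004$
$\frac{1}{H + M{\left(-236,I{\left(t{\left(0,5 \right)} \right)} \right)}} = \frac{1}{-4004 + 42} = \frac{1}{-3962} = - \frac{1}{3962}$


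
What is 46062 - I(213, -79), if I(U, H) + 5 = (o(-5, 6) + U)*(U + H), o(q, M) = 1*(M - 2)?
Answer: 16989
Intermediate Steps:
o(q, M) = -2 + M (o(q, M) = 1*(-2 + M) = -2 + M)
I(U, H) = -5 + (4 + U)*(H + U) (I(U, H) = -5 + ((-2 + 6) + U)*(U + H) = -5 + (4 + U)*(H + U))
46062 - I(213, -79) = 46062 - (-5 + 213**2 + 4*(-79) + 4*213 - 79*213) = 46062 - (-5 + 45369 - 316 + 852 - 16827) = 46062 - 1*29073 = 46062 - 29073 = 16989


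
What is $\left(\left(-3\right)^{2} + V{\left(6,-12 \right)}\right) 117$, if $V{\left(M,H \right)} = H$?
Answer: $-351$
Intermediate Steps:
$\left(\left(-3\right)^{2} + V{\left(6,-12 \right)}\right) 117 = \left(\left(-3\right)^{2} - 12\right) 117 = \left(9 - 12\right) 117 = \left(-3\right) 117 = -351$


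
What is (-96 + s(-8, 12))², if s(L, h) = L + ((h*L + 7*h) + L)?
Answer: 15376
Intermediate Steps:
s(L, h) = 2*L + 7*h + L*h (s(L, h) = L + ((L*h + 7*h) + L) = L + ((7*h + L*h) + L) = L + (L + 7*h + L*h) = 2*L + 7*h + L*h)
(-96 + s(-8, 12))² = (-96 + (2*(-8) + 7*12 - 8*12))² = (-96 + (-16 + 84 - 96))² = (-96 - 28)² = (-124)² = 15376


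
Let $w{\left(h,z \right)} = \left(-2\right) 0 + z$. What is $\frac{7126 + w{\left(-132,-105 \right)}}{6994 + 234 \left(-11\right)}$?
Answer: $\frac{413}{260} \approx 1.5885$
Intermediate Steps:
$w{\left(h,z \right)} = z$ ($w{\left(h,z \right)} = 0 + z = z$)
$\frac{7126 + w{\left(-132,-105 \right)}}{6994 + 234 \left(-11\right)} = \frac{7126 - 105}{6994 + 234 \left(-11\right)} = \frac{7021}{6994 - 2574} = \frac{7021}{4420} = 7021 \cdot \frac{1}{4420} = \frac{413}{260}$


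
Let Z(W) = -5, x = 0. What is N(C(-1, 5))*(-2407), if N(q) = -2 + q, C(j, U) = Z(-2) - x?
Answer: 16849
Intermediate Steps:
C(j, U) = -5 (C(j, U) = -5 - 1*0 = -5 + 0 = -5)
N(C(-1, 5))*(-2407) = (-2 - 5)*(-2407) = -7*(-2407) = 16849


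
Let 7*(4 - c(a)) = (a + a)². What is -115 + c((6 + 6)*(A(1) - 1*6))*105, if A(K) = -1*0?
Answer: -310735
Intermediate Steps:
A(K) = 0
c(a) = 4 - 4*a²/7 (c(a) = 4 - (a + a)²/7 = 4 - 4*a²/7)
-115 + c((6 + 6)*(A(1) - 1*6))*105 = -115 + (4 - 4*(0 - 1*6)²*(6 + 6)²/7)*105 = -115 + (4 - 4*144*(0 - 6)²/7)*105 = -115 + (4 - 4*(12*(-6))²/7)*105 = -115 + (4 - 4/7*(-72)²)*105 = -115 + (4 - 4/7*5184)*105 = -115 + (4 - 20736/7)*105 = -115 - 20708/7*105 = -115 - 310620 = -310735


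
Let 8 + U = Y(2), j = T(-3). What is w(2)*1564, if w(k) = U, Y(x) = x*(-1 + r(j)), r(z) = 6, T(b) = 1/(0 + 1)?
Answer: 3128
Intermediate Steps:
T(b) = 1 (T(b) = 1/1 = 1)
j = 1
Y(x) = 5*x (Y(x) = x*(-1 + 6) = x*5 = 5*x)
U = 2 (U = -8 + 5*2 = -8 + 10 = 2)
w(k) = 2
w(2)*1564 = 2*1564 = 3128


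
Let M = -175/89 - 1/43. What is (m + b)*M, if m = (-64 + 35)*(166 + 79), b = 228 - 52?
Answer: 52757406/3827 ≈ 13786.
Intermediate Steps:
M = -7614/3827 (M = -175*1/89 - 1*1/43 = -175/89 - 1/43 = -7614/3827 ≈ -1.9895)
b = 176
m = -7105 (m = -29*245 = -7105)
(m + b)*M = (-7105 + 176)*(-7614/3827) = -6929*(-7614/3827) = 52757406/3827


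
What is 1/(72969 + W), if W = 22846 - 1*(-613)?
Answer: 1/96428 ≈ 1.0370e-5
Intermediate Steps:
W = 23459 (W = 22846 + 613 = 23459)
1/(72969 + W) = 1/(72969 + 23459) = 1/96428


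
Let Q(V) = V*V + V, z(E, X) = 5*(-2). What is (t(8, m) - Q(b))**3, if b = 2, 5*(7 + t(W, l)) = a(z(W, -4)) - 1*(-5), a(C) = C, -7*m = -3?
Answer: -2744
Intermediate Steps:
m = 3/7 (m = -1/7*(-3) = 3/7 ≈ 0.42857)
z(E, X) = -10
t(W, l) = -8 (t(W, l) = -7 + (-10 - 1*(-5))/5 = -7 + (-10 + 5)/5 = -7 + (1/5)*(-5) = -7 - 1 = -8)
Q(V) = V + V**2 (Q(V) = V**2 + V = V + V**2)
(t(8, m) - Q(b))**3 = (-8 - 2*(1 + 2))**3 = (-8 - 2*3)**3 = (-8 - 1*6)**3 = (-8 - 6)**3 = (-14)**3 = -2744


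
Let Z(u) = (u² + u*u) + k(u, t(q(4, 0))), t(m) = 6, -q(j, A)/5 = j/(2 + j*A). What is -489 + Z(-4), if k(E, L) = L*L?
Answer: -421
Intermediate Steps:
q(j, A) = -5*j/(2 + A*j) (q(j, A) = -5*j/(2 + j*A) = -5*j/(2 + A*j))
k(E, L) = L²
Z(u) = 36 + 2*u² (Z(u) = (u² + u*u) + 6² = (u² + u²) + 36 = 2*u² + 36 = 36 + 2*u²)
-489 + Z(-4) = -489 + (36 + 2*(-4)²) = -489 + (36 + 2*16) = -489 + (36 + 32) = -489 + 68 = -421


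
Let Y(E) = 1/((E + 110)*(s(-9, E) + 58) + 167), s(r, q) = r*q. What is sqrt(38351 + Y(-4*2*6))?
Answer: sqrt(35786054814906)/30547 ≈ 195.83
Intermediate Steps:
s(r, q) = q*r
Y(E) = 1/(167 + (58 - 9*E)*(110 + E)) (Y(E) = 1/((E + 110)*(E*(-9) + 58) + 167) = 1/((110 + E)*(-9*E + 58) + 167) = 1/((110 + E)*(58 - 9*E) + 167) = 1/((58 - 9*E)*(110 + E) + 167) = 1/(167 + (58 - 9*E)*(110 + E)))
sqrt(38351 + Y(-4*2*6)) = sqrt(38351 + 1/(6547 - 932*(-4*2)*6 - 9*(-4*2*6)**2)) = sqrt(38351 + 1/(6547 - (-7456)*6 - 9*(-8*6)**2)) = sqrt(38351 + 1/(6547 - 932*(-48) - 9*(-48)**2)) = sqrt(38351 + 1/(6547 + 44736 - 9*2304)) = sqrt(38351 + 1/(6547 + 44736 - 20736)) = sqrt(38351 + 1/30547) = sqrt(1171507998/30547) = sqrt(35786054814906)/30547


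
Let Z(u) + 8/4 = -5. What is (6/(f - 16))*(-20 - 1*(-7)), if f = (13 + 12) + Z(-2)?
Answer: -39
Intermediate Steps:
Z(u) = -7 (Z(u) = -2 - 5 = -7)
f = 18 (f = (13 + 12) - 7 = 25 - 7 = 18)
(6/(f - 16))*(-20 - 1*(-7)) = (6/(18 - 16))*(-20 - 1*(-7)) = (6/2)*(-20 + 7) = ((½)*6)*(-13) = 3*(-13) = -39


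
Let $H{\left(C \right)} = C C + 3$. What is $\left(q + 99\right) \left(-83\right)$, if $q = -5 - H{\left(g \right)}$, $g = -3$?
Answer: $-6806$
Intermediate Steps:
$H{\left(C \right)} = 3 + C^{2}$ ($H{\left(C \right)} = C^{2} + 3 = 3 + C^{2}$)
$q = -17$ ($q = -5 - \left(3 + \left(-3\right)^{2}\right) = -5 - \left(3 + 9\right) = -5 - 12 = -17$)
$\left(q + 99\right) \left(-83\right) = \left(-17 + 99\right) \left(-83\right) = 82 \left(-83\right) = -6806$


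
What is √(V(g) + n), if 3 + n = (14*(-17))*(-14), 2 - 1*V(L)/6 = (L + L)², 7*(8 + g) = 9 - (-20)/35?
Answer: √5486741/49 ≈ 47.804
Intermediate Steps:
g = -325/49 (g = -8 + (9 - (-20)/35)/7 = -8 + (9 - 1*(-4/7))/7 = -8 + (9 + 4/7)/7 = -8 + (⅐)*(67/7) = -8 + 67/49 = -325/49 ≈ -6.6327)
V(L) = 12 - 24*L² (V(L) = 12 - 6*(L + L)² = 12 - 6*4*L² = 12 - 24*L²)
n = 3329 (n = -3 + (14*(-17))*(-14) = -3 - 238*(-14) = -3 + 3332 = 3329)
√(V(g) + n) = √((12 - 24*(-325/49)²) + 3329) = √((12 - 24*105625/2401) + 3329) = √((12 - 2535000/2401) + 3329) = √(-2506188/2401 + 3329) = √(5486741/2401) = √5486741/49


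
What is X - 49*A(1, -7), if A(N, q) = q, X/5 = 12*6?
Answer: 703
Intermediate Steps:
X = 360 (X = 5*(12*6) = 5*72 = 360)
X - 49*A(1, -7) = 360 - 49*(-7) = 360 + 343 = 703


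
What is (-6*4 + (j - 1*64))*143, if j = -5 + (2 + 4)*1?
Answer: -12441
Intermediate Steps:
j = 1 (j = -5 + 6*1 = -5 + 6 = 1)
(-6*4 + (j - 1*64))*143 = (-6*4 + (1 - 1*64))*143 = (-24 + (1 - 64))*143 = (-24 - 63)*143 = -87*143 = -12441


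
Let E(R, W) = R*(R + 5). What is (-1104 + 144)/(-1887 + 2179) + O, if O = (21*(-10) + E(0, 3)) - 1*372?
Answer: -42726/73 ≈ -585.29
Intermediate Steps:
E(R, W) = R*(5 + R)
O = -582 (O = (21*(-10) + 0*(5 + 0)) - 1*372 = (-210 + 0*5) - 372 = (-210 + 0) - 372 = -210 - 372 = -582)
(-1104 + 144)/(-1887 + 2179) + O = (-1104 + 144)/(-1887 + 2179) - 582 = -960/292 - 582 = -960*1/292 - 582 = -240/73 - 582 = -42726/73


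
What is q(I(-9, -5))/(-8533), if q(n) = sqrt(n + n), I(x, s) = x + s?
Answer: -2*I*sqrt(7)/8533 ≈ -0.00062012*I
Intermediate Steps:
I(x, s) = s + x
q(n) = sqrt(2)*sqrt(n) (q(n) = sqrt(2*n) = sqrt(2)*sqrt(n))
q(I(-9, -5))/(-8533) = (sqrt(2)*sqrt(-5 - 9))/(-8533) = (sqrt(2)*sqrt(-14))*(-1/8533) = (sqrt(2)*(I*sqrt(14)))*(-1/8533) = (2*I*sqrt(7))*(-1/8533) = -2*I*sqrt(7)/8533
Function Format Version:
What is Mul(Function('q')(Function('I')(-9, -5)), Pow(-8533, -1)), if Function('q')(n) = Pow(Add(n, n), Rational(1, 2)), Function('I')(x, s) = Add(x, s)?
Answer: Mul(Rational(-2, 8533), I, Pow(7, Rational(1, 2))) ≈ Mul(-0.00062012, I)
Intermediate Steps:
Function('I')(x, s) = Add(s, x)
Function('q')(n) = Mul(Pow(2, Rational(1, 2)), Pow(n, Rational(1, 2))) (Function('q')(n) = Pow(Mul(2, n), Rational(1, 2)) = Mul(Pow(2, Rational(1, 2)), Pow(n, Rational(1, 2))))
Mul(Function('q')(Function('I')(-9, -5)), Pow(-8533, -1)) = Mul(Mul(Pow(2, Rational(1, 2)), Pow(Add(-5, -9), Rational(1, 2))), Pow(-8533, -1)) = Mul(Mul(Pow(2, Rational(1, 2)), Pow(-14, Rational(1, 2))), Rational(-1, 8533)) = Mul(Mul(Pow(2, Rational(1, 2)), Mul(I, Pow(14, Rational(1, 2)))), Rational(-1, 8533)) = Mul(Mul(2, I, Pow(7, Rational(1, 2))), Rational(-1, 8533)) = Mul(Rational(-2, 8533), I, Pow(7, Rational(1, 2)))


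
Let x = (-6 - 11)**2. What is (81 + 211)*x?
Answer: 84388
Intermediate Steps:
x = 289 (x = (-17)**2 = 289)
(81 + 211)*x = (81 + 211)*289 = 292*289 = 84388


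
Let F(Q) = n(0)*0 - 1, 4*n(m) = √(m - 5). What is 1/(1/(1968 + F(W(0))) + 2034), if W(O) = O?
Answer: 1967/4000879 ≈ 0.00049164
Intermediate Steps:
n(m) = √(-5 + m)/4 (n(m) = √(m - 5)/4 = √(-5 + m)/4)
F(Q) = -1 (F(Q) = (√(-5 + 0)/4)*0 - 1 = (√(-5)/4)*0 - 1 = ((I*√5)/4)*0 - 1 = (I*√5/4)*0 - 1 = 0 - 1 = -1)
1/(1/(1968 + F(W(0))) + 2034) = 1/(1/(1968 - 1) + 2034) = 1/(1/1967 + 2034) = 1/(4000879/1967) = 1967/4000879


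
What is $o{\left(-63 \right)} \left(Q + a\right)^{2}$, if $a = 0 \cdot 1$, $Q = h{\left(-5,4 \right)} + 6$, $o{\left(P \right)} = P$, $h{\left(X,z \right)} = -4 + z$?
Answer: $-2268$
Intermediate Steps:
$Q = 6$ ($Q = \left(-4 + 4\right) + 6 = 0 + 6 = 6$)
$a = 0$
$o{\left(-63 \right)} \left(Q + a\right)^{2} = - 63 \left(6 + 0\right)^{2} = - 63 \cdot 6^{2} = \left(-63\right) 36 = -2268$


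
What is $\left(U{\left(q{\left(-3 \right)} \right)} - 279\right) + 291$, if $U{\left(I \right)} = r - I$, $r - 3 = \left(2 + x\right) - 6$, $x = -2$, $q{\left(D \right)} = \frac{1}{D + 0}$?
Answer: $\frac{28}{3} \approx 9.3333$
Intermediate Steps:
$q{\left(D \right)} = \frac{1}{D}$
$r = -3$ ($r = 3 + \left(\left(2 - 2\right) - 6\right) = 3 + \left(0 - 6\right) = 3 - 6 = -3$)
$U{\left(I \right)} = -3 - I$
$\left(U{\left(q{\left(-3 \right)} \right)} - 279\right) + 291 = \left(\left(-3 - \frac{1}{-3}\right) - 279\right) + 291 = \left(\left(-3 - - \frac{1}{3}\right) - 279\right) + 291 = \left(\left(-3 + \frac{1}{3}\right) - 279\right) + 291 = \left(- \frac{8}{3} - 279\right) + 291 = - \frac{845}{3} + 291 = \frac{28}{3}$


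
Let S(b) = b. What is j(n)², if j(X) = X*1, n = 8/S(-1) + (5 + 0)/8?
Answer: 3481/64 ≈ 54.391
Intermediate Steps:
n = -59/8 (n = 8/(-1) + (5 + 0)/8 = 8*(-1) + 5*(⅛) = -8 + 5/8 = -59/8 ≈ -7.3750)
j(X) = X
j(n)² = (-59/8)² = 3481/64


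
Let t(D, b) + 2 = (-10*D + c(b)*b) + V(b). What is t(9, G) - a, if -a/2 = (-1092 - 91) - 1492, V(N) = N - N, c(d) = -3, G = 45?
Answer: -5577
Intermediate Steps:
V(N) = 0
t(D, b) = -2 - 10*D - 3*b (t(D, b) = -2 + ((-10*D - 3*b) + 0) = -2 + (-10*D - 3*b) = -2 - 10*D - 3*b)
a = 5350 (a = -2*((-1092 - 91) - 1492) = -2*(-1183 - 1492) = -2*(-2675) = 5350)
t(9, G) - a = (-2 - 10*9 - 3*45) - 1*5350 = (-2 - 90 - 135) - 5350 = -227 - 5350 = -5577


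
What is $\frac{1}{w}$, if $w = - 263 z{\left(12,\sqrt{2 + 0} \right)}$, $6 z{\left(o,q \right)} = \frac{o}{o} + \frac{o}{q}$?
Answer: $\frac{6}{18673} - \frac{36 \sqrt{2}}{18673} \approx -0.0024052$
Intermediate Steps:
$z{\left(o,q \right)} = \frac{1}{6} + \frac{o}{6 q}$ ($z{\left(o,q \right)} = \frac{\frac{o}{o} + \frac{o}{q}}{6} = \frac{1 + \frac{o}{q}}{6} = \frac{1}{6} + \frac{o}{6 q}$)
$w = - \frac{263 \sqrt{2} \left(12 + \sqrt{2}\right)}{12}$ ($w = - 263 \frac{12 + \sqrt{2 + 0}}{6 \sqrt{2 + 0}} = - 263 \frac{12 + \sqrt{2}}{6 \sqrt{2}} = - 263 \frac{\frac{\sqrt{2}}{2} \left(12 + \sqrt{2}\right)}{6} = - 263 \frac{\sqrt{2} \left(12 + \sqrt{2}\right)}{12} = - \frac{263 \sqrt{2} \left(12 + \sqrt{2}\right)}{12} \approx -415.77$)
$\frac{1}{w} = \frac{1}{- \frac{263}{6} - 263 \sqrt{2}}$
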